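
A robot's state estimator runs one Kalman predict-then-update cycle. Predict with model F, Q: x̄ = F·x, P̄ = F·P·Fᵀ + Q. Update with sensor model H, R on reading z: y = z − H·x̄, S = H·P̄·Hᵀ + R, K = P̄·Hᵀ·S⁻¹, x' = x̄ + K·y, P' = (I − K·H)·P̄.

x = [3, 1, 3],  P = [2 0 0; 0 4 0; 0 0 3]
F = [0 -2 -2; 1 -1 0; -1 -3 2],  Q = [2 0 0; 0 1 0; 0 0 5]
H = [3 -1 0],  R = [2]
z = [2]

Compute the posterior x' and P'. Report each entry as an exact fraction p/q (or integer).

x' = [64/33, 134/33, 104/33]
P' = [206/231 454/231 640/231; 454/231 1328/231 1868/231; 640/231 1868/231 12029/231]

x̄ = F·x = [-8, 2, 0]
P̄ = F·P·Fᵀ + Q = [30 8 12; 8 7 10; 12 10 55]
y = z − H·x̄ = [28]
S = H·P̄·Hᵀ + R = [231]
K = P̄·Hᵀ·S⁻¹ = [82/231; 17/231; 26/231]
x' = x̄ + K·y = [64/33, 134/33, 104/33]
P' = (I − K·H)·P̄ = [206/231 454/231 640/231; 454/231 1328/231 1868/231; 640/231 1868/231 12029/231]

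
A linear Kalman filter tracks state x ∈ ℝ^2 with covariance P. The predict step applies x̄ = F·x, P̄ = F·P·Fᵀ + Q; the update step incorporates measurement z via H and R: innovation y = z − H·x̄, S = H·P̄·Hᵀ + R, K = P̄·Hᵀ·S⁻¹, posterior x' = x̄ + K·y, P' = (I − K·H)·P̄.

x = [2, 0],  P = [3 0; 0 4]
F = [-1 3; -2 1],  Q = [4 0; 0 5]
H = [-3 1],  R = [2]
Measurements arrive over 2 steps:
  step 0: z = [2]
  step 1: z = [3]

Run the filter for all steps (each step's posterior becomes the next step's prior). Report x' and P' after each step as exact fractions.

step 0: x̄ = F·x = [-2, -4]
step 0: P̄ = F·P·Fᵀ + Q = [43 18; 18 21]
step 0: y = z − H·x̄ = [0]
step 0: S = H·P̄·Hᵀ + R = [302]
step 0: K = P̄·Hᵀ·S⁻¹ = [-111/302; -33/302]
step 0: x' = x̄ + K·y = [-2, -4]
step 0: P' = (I − K·H)·P̄ = [665/302 1773/302; 1773/302 5253/302]
step 1: x̄ = F·x = [-10, 0]
step 1: P̄ = F·P·Fᵀ + Q = [19256/151 2339/151; 2339/151 2331/302]
step 1: y = z − H·x̄ = [-27]
step 1: S = H·P̄·Hᵀ + R = [321475/302]
step 1: K = P̄·Hᵀ·S⁻¹ = [-10078/29225; -11703/321475]
step 1: x' = x̄ + K·y = [-20144/29225, 315981/321475]
step 1: P' = (I − K·H)·P̄ = [27438/29225 62158/29225; 62158/29225 2027808/321475]

step 0: x' = [-2, -4], P' = [665/302 1773/302; 1773/302 5253/302]
step 1: x' = [-20144/29225, 315981/321475], P' = [27438/29225 62158/29225; 62158/29225 2027808/321475]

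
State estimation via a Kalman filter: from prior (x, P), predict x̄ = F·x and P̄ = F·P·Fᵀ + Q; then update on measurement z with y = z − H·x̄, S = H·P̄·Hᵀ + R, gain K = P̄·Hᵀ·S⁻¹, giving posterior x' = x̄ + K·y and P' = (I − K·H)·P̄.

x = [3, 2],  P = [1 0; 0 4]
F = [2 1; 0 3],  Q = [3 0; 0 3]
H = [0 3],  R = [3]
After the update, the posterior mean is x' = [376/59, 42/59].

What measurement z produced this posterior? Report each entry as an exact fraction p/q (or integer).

z = [2]

x̄ = F·x = [8, 6]
P̄ = F·P·Fᵀ + Q = [11 12; 12 39]
S = H·P̄·Hᵀ + R = [354]
K = P̄·Hᵀ·S⁻¹ = [6/59; 39/118]
x' − x̄ = [-96/59, -312/59] = K·y
y = (KᵀK)⁻¹·Kᵀ·(x' − x̄) = [-16]
z = y + H·x̄ = [-16] + [18] = [2]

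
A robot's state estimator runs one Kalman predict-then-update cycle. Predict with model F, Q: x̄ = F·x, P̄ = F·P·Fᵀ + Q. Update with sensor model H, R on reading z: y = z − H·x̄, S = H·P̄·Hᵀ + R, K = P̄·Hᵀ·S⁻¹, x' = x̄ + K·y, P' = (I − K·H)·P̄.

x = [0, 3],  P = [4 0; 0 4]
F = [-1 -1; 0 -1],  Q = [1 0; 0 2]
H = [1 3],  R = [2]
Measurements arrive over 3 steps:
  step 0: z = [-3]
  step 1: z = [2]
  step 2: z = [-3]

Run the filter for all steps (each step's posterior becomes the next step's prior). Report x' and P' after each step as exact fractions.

step 0: x̄ = F·x = [-3, -3]
step 0: P̄ = F·P·Fᵀ + Q = [9 4; 4 6]
step 0: y = z − H·x̄ = [9]
step 0: S = H·P̄·Hᵀ + R = [89]
step 0: K = P̄·Hᵀ·S⁻¹ = [21/89; 22/89]
step 0: x' = x̄ + K·y = [-78/89, -69/89]
step 0: P' = (I − K·H)·P̄ = [360/89 -106/89; -106/89 50/89]
step 1: x̄ = F·x = [147/89, 69/89]
step 1: P̄ = F·P·Fᵀ + Q = [287/89 -56/89; -56/89 228/89]
step 1: y = z − H·x̄ = [-176/89]
step 1: S = H·P̄·Hᵀ + R = [2181/89]
step 1: K = P̄·Hᵀ·S⁻¹ = [119/2181; 628/2181]
step 1: x' = x̄ + K·y = [3367/2181, 449/2181]
step 1: P' = (I − K·H)·P̄ = [6874/2181 -2212/2181; -2212/2181 1156/2181]
step 2: x̄ = F·x = [-1272/727, -449/2181]
step 2: P̄ = F·P·Fᵀ + Q = [1929/727 -352/727; -352/727 5518/2181]
step 2: y = z − H·x̄ = [-460/727]
step 2: S = H·P̄·Hᵀ + R = [17825/727]
step 2: K = P̄·Hᵀ·S⁻¹ = [873/17825; 5166/17825]
step 2: x' = x̄ + K·y = [-276/155, -181/465]
step 2: P' = (I − K·H)·P̄ = [46248/17825 -14834/17825; -14834/17825 25166/53475]

step 0: x' = [-78/89, -69/89], P' = [360/89 -106/89; -106/89 50/89]
step 1: x' = [3367/2181, 449/2181], P' = [6874/2181 -2212/2181; -2212/2181 1156/2181]
step 2: x' = [-276/155, -181/465], P' = [46248/17825 -14834/17825; -14834/17825 25166/53475]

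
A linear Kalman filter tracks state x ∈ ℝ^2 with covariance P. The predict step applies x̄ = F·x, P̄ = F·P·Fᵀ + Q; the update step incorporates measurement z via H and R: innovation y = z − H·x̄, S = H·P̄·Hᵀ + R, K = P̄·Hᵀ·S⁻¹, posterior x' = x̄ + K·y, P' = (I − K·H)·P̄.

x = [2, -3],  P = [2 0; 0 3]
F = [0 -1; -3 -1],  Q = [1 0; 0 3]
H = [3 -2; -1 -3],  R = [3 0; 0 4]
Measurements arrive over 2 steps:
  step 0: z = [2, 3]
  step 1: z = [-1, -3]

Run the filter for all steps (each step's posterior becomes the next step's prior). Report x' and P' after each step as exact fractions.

step 0: x' = [1045/3879, -3718/3879], P' = [421/1293 149/1293; 149/1293 409/1293]
step 1: x' = [766452/1802249, 1655397/1802249], P' = [503830/1802249 178902/1802249; 178902/1802249 546090/1802249]

step 0: x̄ = F·x = [3, -3]
step 0: P̄ = F·P·Fᵀ + Q = [4 3; 3 24]
step 0: y = z − H·x̄ = [-13, -3]
step 0: S = H·P̄·Hᵀ + R = [99 111; 111 242]
step 0: K = P̄·Hᵀ·S⁻¹ = [965/3879 -217/1293; -371/3879 -344/1293]
step 0: x' = x̄ + K·y = [1045/3879, -3718/3879]
step 0: P' = (I − K·H)·P̄ = [421/1293 149/1293; 149/1293 409/1293]
step 1: x̄ = F·x = [3718/3879, 583/3879]
step 1: P̄ = F·P·Fᵀ + Q = [1702/1293 856/1293; 856/1293 8971/1293]
step 1: y = z − H·x̄ = [-13867/3879, -6170/3879]
step 1: S = H·P̄·Hᵀ + R = [44809/1293 42728/1293; 42728/1293 92749/1293]
step 1: K = P̄·Hᵀ·S⁻¹ = [384562/1802249 -260134/1802249; -185158/1802249 -454293/1802249]
step 1: x' = x̄ + K·y = [766452/1802249, 1655397/1802249]
step 1: P' = (I − K·H)·P̄ = [503830/1802249 178902/1802249; 178902/1802249 546090/1802249]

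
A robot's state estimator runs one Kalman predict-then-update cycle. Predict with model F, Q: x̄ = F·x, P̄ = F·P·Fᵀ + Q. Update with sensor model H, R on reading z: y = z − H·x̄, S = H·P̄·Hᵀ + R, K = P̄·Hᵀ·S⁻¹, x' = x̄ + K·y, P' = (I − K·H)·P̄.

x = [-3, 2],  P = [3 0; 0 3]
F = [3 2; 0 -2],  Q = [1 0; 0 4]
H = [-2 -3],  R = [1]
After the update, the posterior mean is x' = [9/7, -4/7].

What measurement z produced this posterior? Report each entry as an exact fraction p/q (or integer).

z = [-1]

x̄ = F·x = [-5, -4]
P̄ = F·P·Fᵀ + Q = [40 -12; -12 16]
S = H·P̄·Hᵀ + R = [161]
K = P̄·Hᵀ·S⁻¹ = [-44/161; -24/161]
x' − x̄ = [44/7, 24/7] = K·y
y = (KᵀK)⁻¹·Kᵀ·(x' − x̄) = [-23]
z = y + H·x̄ = [-23] + [22] = [-1]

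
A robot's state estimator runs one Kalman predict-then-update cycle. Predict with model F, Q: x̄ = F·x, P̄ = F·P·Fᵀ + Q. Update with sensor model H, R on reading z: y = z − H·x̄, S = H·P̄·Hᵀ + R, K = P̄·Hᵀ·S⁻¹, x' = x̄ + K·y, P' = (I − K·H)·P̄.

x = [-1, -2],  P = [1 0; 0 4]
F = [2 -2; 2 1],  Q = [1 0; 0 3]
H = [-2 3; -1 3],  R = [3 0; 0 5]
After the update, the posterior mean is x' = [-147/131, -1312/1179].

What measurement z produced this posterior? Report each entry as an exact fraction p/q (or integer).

z = [-1, -2]

x̄ = F·x = [2, -4]
P̄ = F·P·Fᵀ + Q = [21 -4; -4 11]
S = H·P̄·Hᵀ + R = [234 177; 177 149]
K = P̄·Hᵀ·S⁻¹ = [-245/393 68/131; -440/3537 467/1179]
x' − x̄ = [-409/131, 3404/1179] = K·y
y = (KᵀK)⁻¹·Kᵀ·(x' − x̄) = [15, 12]
z = y + H·x̄ = [15, 12] + [-16, -14] = [-1, -2]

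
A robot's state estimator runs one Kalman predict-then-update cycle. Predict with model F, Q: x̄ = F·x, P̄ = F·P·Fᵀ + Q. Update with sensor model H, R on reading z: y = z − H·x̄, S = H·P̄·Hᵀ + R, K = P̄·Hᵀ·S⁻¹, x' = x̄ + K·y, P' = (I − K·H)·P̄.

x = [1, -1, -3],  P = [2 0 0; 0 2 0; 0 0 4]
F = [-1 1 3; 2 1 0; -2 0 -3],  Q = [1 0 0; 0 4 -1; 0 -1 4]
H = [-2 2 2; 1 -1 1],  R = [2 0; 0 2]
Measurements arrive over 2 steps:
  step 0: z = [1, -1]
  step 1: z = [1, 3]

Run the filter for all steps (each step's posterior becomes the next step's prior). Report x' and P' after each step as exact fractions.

step 0: x̄ = F·x = [-11, 1, 7]
step 0: P̄ = F·P·Fᵀ + Q = [41 -2 -32; -2 14 -9; -32 -9 48]
step 0: y = z − H·x̄ = [-37, 4]
step 0: S = H·P̄·Hᵀ + R = [614 -22; -22 63]
step 0: K = P̄·Hᵀ·S⁻¹ = [-4604/19099 1727/19099; 166/19099 -7521/19099; 4748/19099 9237/19099]
step 0: x' = x̄ + K·y = [-32833/19099, -17127/19099, -5035/19099]
step 0: P' = (I − K·H)·P̄ = [73462/19099 69433/19099 -575/19099; 69433/19099 77037/19099 -7438/19099; -575/19099 -7438/19099 11611/19099]
step 1: x̄ = F·x = [601/19099, -82793/19099, 80771/19099]
step 1: P̄ = F·P·Fᵀ + Q = [94053/19099 -26218/19099 -72402/19099; -26218/19099 725013/19099 -426049/19099; -72402/19099 -426049/19099 467843/19099]
step 1: y = z − H·x̄ = [24345/19099, -106868/19099]
step 1: S = H·P̄·Hᵀ + R = [2566402/19099 -807318/19099; -807318/19099 2084837/19099]
step 1: K = P̄·Hᵀ·S⁻¹ = [-4004074/24602165 -985631/24602165; 1516398/17572975 -9336028/17572975; 29827838/123010825 60020382/123010825]
step 1: x' = x̄ + K·y = [1185357/24602165, -22005339/17572975, 222399491/123010825]
step 1: P' = (I − K·H)·P̄ = [8567304/4920433 5974302/3514595 -2987668/24602165; 5974302/3514595 5709391/2510425 -8577829/17572975; -2987668/24602165 -8577829/17572975 74934301/123010825]

step 0: x' = [-32833/19099, -17127/19099, -5035/19099], P' = [73462/19099 69433/19099 -575/19099; 69433/19099 77037/19099 -7438/19099; -575/19099 -7438/19099 11611/19099]
step 1: x' = [1185357/24602165, -22005339/17572975, 222399491/123010825], P' = [8567304/4920433 5974302/3514595 -2987668/24602165; 5974302/3514595 5709391/2510425 -8577829/17572975; -2987668/24602165 -8577829/17572975 74934301/123010825]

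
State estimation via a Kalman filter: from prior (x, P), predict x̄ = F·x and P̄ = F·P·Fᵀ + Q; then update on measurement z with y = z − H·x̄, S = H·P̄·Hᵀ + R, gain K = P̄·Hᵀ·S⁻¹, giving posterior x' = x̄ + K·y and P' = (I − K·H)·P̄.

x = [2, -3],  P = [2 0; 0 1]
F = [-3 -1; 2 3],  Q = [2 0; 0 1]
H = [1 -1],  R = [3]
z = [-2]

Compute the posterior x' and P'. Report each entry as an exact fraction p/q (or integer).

x' = [-5, -19/6]
P' = [3 3/2; 3/2 23/8]

x̄ = F·x = [-3, -5]
P̄ = F·P·Fᵀ + Q = [21 -15; -15 18]
y = z − H·x̄ = [-4]
S = H·P̄·Hᵀ + R = [72]
K = P̄·Hᵀ·S⁻¹ = [1/2; -11/24]
x' = x̄ + K·y = [-5, -19/6]
P' = (I − K·H)·P̄ = [3 3/2; 3/2 23/8]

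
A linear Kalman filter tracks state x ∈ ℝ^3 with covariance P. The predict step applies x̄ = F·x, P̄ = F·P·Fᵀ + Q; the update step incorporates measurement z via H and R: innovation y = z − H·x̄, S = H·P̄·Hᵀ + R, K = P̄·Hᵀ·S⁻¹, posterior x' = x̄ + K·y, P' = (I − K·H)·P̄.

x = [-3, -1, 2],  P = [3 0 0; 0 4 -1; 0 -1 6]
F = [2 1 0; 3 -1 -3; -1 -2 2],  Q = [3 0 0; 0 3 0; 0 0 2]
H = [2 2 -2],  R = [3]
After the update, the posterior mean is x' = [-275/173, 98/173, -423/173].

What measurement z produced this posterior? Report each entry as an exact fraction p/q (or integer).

x̄ = F·x = [-7, -14, 9]
P̄ = F·P·Fᵀ + Q = [19 17 -16; 17 82 -41; -16 -41 53]
S = H·P̄·Hᵀ + R = [1211]
K = P̄·Hᵀ·S⁻¹ = [104/1211; 40/173; -220/1211]
x' − x̄ = [936/173, 2520/173, -1980/173] = K·y
y = (KᵀK)⁻¹·Kᵀ·(x' − x̄) = [63]
z = y + H·x̄ = [63] + [-60] = [3]

z = [3]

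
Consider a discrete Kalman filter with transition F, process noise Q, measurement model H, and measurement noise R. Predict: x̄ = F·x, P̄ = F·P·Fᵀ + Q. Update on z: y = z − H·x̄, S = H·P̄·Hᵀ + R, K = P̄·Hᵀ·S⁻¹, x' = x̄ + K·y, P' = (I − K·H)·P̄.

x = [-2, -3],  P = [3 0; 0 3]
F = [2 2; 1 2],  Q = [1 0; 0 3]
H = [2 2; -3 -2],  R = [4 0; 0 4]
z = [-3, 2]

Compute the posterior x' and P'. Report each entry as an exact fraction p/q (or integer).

x̄ = F·x = [-10, -8]
P̄ = F·P·Fᵀ + Q = [25 18; 18 18]
y = z − H·x̄ = [33, -44]
S = H·P̄·Hᵀ + R = [320 -402; -402 517]
K = P̄·Hᵀ·S⁻¹ = [-40/959 -237/959; 261/959 36/959]
x' = x̄ + K·y = [-482/959, -643/959]
P' = (I − K·H)·P̄ = [1108/959 -1188/959; -1188/959 1710/959]

x' = [-482/959, -643/959]
P' = [1108/959 -1188/959; -1188/959 1710/959]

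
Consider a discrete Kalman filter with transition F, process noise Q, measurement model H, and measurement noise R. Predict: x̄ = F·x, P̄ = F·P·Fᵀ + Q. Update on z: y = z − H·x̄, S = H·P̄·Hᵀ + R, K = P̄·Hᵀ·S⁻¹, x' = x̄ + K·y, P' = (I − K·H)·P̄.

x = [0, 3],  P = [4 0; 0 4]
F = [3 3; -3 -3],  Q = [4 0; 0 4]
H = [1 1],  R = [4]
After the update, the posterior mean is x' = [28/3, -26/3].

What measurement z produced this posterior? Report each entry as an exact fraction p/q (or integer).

z = [1]

x̄ = F·x = [9, -9]
P̄ = F·P·Fᵀ + Q = [76 -72; -72 76]
S = H·P̄·Hᵀ + R = [12]
K = P̄·Hᵀ·S⁻¹ = [1/3; 1/3]
x' − x̄ = [1/3, 1/3] = K·y
y = (KᵀK)⁻¹·Kᵀ·(x' − x̄) = [1]
z = y + H·x̄ = [1] + [0] = [1]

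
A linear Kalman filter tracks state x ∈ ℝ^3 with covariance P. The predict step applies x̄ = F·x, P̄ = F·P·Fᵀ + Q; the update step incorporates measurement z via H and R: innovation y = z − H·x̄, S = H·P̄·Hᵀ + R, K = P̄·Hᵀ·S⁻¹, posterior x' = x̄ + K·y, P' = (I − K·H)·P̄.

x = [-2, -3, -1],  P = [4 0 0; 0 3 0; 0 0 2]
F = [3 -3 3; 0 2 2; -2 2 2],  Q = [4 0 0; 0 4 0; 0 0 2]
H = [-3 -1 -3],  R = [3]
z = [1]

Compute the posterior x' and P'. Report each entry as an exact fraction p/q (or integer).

x̄ = F·x = [0, -8, -4]
P̄ = F·P·Fᵀ + Q = [85 -6 -30; -6 24 20; -30 20 38]
y = z − H·x̄ = [-19]
S = H·P̄·Hᵀ + R = [678]
K = P̄·Hᵀ·S⁻¹ = [-53/226; -11/113; -22/339]
x' = x̄ + K·y = [1007/226, -695/113, -938/339]
P' = (I − K·H)·P̄ = [10783/226 -2427/113 -4556/113; -2427/113 1986/113 1776/113; -4556/113 1776/113 11914/339]

x' = [1007/226, -695/113, -938/339]
P' = [10783/226 -2427/113 -4556/113; -2427/113 1986/113 1776/113; -4556/113 1776/113 11914/339]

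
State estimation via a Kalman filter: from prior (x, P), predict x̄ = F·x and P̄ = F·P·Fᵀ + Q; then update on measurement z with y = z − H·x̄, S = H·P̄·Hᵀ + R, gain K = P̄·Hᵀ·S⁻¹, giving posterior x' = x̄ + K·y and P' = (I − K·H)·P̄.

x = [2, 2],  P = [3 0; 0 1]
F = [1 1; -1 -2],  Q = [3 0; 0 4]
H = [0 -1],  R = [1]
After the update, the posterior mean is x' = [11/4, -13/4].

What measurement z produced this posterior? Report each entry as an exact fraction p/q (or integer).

x̄ = F·x = [4, -6]
P̄ = F·P·Fᵀ + Q = [7 -5; -5 11]
S = H·P̄·Hᵀ + R = [12]
K = P̄·Hᵀ·S⁻¹ = [5/12; -11/12]
x' − x̄ = [-5/4, 11/4] = K·y
y = (KᵀK)⁻¹·Kᵀ·(x' − x̄) = [-3]
z = y + H·x̄ = [-3] + [6] = [3]

z = [3]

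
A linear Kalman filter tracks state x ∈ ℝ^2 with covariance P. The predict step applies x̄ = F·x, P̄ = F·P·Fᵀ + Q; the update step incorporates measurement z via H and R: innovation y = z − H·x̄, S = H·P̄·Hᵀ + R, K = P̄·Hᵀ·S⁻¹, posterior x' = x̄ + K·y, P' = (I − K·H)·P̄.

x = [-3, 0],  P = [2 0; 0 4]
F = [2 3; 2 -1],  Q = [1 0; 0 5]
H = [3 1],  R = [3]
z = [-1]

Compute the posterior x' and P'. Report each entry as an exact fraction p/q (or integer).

x̄ = F·x = [-6, -6]
P̄ = F·P·Fᵀ + Q = [45 -4; -4 17]
y = z − H·x̄ = [23]
S = H·P̄·Hᵀ + R = [401]
K = P̄·Hᵀ·S⁻¹ = [131/401; 5/401]
x' = x̄ + K·y = [607/401, -2291/401]
P' = (I − K·H)·P̄ = [884/401 -2259/401; -2259/401 6792/401]

x' = [607/401, -2291/401]
P' = [884/401 -2259/401; -2259/401 6792/401]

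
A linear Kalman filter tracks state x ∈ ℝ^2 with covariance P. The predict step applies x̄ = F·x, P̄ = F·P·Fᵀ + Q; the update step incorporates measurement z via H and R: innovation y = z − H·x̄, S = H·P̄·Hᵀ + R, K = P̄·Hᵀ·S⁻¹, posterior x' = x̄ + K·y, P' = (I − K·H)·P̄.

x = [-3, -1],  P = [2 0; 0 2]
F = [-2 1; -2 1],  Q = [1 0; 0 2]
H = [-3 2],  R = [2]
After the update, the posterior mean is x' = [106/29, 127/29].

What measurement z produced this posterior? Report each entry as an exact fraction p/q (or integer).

z = [-2]

x̄ = F·x = [5, 5]
P̄ = F·P·Fᵀ + Q = [11 10; 10 12]
S = H·P̄·Hᵀ + R = [29]
K = P̄·Hᵀ·S⁻¹ = [-13/29; -6/29]
x' − x̄ = [-39/29, -18/29] = K·y
y = (KᵀK)⁻¹·Kᵀ·(x' − x̄) = [3]
z = y + H·x̄ = [3] + [-5] = [-2]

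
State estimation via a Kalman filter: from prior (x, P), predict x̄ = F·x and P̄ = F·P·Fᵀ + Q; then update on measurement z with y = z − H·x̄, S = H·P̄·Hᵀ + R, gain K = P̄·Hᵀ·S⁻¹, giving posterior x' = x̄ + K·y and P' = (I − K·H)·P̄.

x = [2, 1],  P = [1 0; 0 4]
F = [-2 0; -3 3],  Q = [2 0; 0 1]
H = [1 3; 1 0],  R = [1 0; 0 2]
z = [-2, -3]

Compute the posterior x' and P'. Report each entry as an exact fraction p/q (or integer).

x̄ = F·x = [-4, -3]
P̄ = F·P·Fᵀ + Q = [6 6; 6 46]
y = z − H·x̄ = [11, 1]
S = H·P̄·Hᵀ + R = [457 24; 24 8]
K = P̄·Hᵀ·S⁻¹ = [6/385 1083/1540; 18/55 -51/220]
x' = x̄ + K·y = [-4813/1540, 81/220]
P' = (I − K·H)·P̄ = [1083/770 -51/110; -51/110 29/110]

x' = [-4813/1540, 81/220]
P' = [1083/770 -51/110; -51/110 29/110]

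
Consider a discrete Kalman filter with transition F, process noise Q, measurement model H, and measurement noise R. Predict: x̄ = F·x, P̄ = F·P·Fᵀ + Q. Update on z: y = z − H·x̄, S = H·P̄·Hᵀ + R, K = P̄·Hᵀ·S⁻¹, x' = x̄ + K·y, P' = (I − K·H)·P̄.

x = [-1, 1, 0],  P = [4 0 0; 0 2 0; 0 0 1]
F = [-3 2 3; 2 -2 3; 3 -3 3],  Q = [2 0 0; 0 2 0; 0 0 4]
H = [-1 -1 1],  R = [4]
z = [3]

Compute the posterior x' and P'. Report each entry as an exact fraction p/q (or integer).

x̄ = F·x = [5, -4, -6]
P̄ = F·P·Fᵀ + Q = [55 -23 -39; -23 35 45; -39 45 67]
y = z − H·x̄ = [10]
S = H·P̄·Hᵀ + R = [103]
K = P̄·Hᵀ·S⁻¹ = [-71/103; 33/103; 61/103]
x' = x̄ + K·y = [-195/103, -82/103, -8/103]
P' = (I − K·H)·P̄ = [624/103 -26/103 314/103; -26/103 2516/103 2622/103; 314/103 2622/103 3180/103]

x' = [-195/103, -82/103, -8/103]
P' = [624/103 -26/103 314/103; -26/103 2516/103 2622/103; 314/103 2622/103 3180/103]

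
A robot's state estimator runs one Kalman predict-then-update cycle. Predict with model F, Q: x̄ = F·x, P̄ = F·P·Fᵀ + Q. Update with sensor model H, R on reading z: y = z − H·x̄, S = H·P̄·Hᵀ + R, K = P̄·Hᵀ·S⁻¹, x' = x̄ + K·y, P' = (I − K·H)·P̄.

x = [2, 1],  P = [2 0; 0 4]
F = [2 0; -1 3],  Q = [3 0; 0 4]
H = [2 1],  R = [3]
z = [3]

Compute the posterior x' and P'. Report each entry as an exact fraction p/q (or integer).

x̄ = F·x = [4, 1]
P̄ = F·P·Fᵀ + Q = [11 -4; -4 42]
y = z − H·x̄ = [-6]
S = H·P̄·Hᵀ + R = [73]
K = P̄·Hᵀ·S⁻¹ = [18/73; 34/73]
x' = x̄ + K·y = [184/73, -131/73]
P' = (I − K·H)·P̄ = [479/73 -904/73; -904/73 1910/73]

x' = [184/73, -131/73]
P' = [479/73 -904/73; -904/73 1910/73]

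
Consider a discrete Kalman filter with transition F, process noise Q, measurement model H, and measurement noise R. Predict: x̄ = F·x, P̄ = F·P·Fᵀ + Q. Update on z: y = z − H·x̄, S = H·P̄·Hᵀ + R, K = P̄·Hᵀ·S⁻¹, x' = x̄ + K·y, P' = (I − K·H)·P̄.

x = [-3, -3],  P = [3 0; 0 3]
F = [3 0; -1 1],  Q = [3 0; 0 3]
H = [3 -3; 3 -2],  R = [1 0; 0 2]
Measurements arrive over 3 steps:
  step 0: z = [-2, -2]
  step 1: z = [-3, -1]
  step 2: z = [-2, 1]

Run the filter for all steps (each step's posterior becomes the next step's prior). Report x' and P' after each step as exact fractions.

step 0: x' = [-5562/3143, -3825/3143], P' = [4218/3143 4518/3143; 4518/3143 5121/3143]
step 1: x' = [-96579/2775103, 2400153/2775103], P' = [3317430/2775103 3517416/2775103; 3517416/2775103 3974532/2775103]
step 2: x' = [733298445/564519116, 4164931959/2258076464], P' = [166960401/141129779 708027813/564519116; 708027813/564519116 3201940131/2258076464]

step 0: x̄ = F·x = [-9, 0]
step 0: P̄ = F·P·Fᵀ + Q = [30 -9; -9 9]
step 0: y = z − H·x̄ = [25, 25]
step 0: S = H·P̄·Hᵀ + R = [514 459; 459 416]
step 0: K = P̄·Hᵀ·S⁻¹ = [-900/3143 1809/3143; -1809/3143 1656/3143]
step 0: x' = x̄ + K·y = [-5562/3143, -3825/3143]
step 0: P' = (I − K·H)·P̄ = [4218/3143 4518/3143; 4518/3143 5121/3143]
step 1: x̄ = F·x = [-16686/3143, 1737/3143]
step 1: P̄ = F·P·Fᵀ + Q = [47391/3143 900/3143; 900/3143 9732/3143]
step 1: y = z − H·x̄ = [45840/3143, 50389/3143]
step 1: S = H·P̄·Hᵀ + R = [501050/3143 471411/3143; 471411/3143 460933/3143]
step 1: K = P̄·Hᵀ·S⁻¹ = [-599958/2775103 1458729/2775103; -1371348/2775103 1301592/2775103]
step 1: x' = x̄ + K·y = [-96579/2775103, 2400153/2775103]
step 1: P' = (I − K·H)·P̄ = [3317430/2775103 3517416/2775103; 3517416/2775103 3974532/2775103]
step 2: x̄ = F·x = [-289737/2775103, 2496732/2775103]
step 2: P̄ = F·P·Fᵀ + Q = [38182179/2775103 599958/2775103; 599958/2775103 8582439/2775103]
step 2: y = z − H·x̄ = [2809201/2775103, 8637778/2775103]
step 2: S = H·P̄·Hᵀ + R = [412857421/2775103 386134875/2775103; 386134875/2775103 376320077/2775103]
step 2: K = P̄·Hᵀ·S⁻¹ = [-17222661/80645588 293734593/564519116; -158498091/322582352 1046226747/2258076464]
step 2: x' = x̄ + K·y = [733298445/564519116, 4164931959/2258076464]
step 2: P' = (I − K·H)·P̄ = [166960401/141129779 708027813/564519116; 708027813/564519116 3201940131/2258076464]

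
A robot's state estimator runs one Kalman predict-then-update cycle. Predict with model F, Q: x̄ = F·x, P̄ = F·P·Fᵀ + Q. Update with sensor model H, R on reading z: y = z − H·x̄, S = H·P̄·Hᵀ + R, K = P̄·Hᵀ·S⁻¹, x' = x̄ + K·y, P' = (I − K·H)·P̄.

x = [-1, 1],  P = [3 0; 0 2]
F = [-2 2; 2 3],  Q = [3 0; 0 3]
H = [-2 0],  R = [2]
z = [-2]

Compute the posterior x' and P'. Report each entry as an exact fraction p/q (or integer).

x' = [50/47, 1]
P' = [23/47 0; 0 33]

x̄ = F·x = [4, 1]
P̄ = F·P·Fᵀ + Q = [23 0; 0 33]
y = z − H·x̄ = [6]
S = H·P̄·Hᵀ + R = [94]
K = P̄·Hᵀ·S⁻¹ = [-23/47; 0]
x' = x̄ + K·y = [50/47, 1]
P' = (I − K·H)·P̄ = [23/47 0; 0 33]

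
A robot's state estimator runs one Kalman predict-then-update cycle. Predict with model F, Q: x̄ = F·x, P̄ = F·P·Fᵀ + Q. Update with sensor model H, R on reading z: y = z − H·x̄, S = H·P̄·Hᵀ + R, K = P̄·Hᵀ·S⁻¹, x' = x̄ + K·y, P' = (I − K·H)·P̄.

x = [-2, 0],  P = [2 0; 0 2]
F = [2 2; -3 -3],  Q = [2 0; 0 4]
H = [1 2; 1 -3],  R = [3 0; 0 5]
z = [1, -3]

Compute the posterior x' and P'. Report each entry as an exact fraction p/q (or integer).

x̄ = F·x = [-4, 6]
P̄ = F·P·Fᵀ + Q = [18 -24; -24 40]
y = z − H·x̄ = [-7, 19]
S = H·P̄·Hᵀ + R = [85 -198; -198 527]
K = P̄·Hᵀ·S⁻¹ = [2010/5591 1710/5591; 1000/5591 -1152/5591]
x' = x̄ + K·y = [-3944/5591, 4658/5591]
P' = (I − K·H)·P̄ = [7038/5591 -504/5591; -504/5591 1752/5591]

x' = [-3944/5591, 4658/5591]
P' = [7038/5591 -504/5591; -504/5591 1752/5591]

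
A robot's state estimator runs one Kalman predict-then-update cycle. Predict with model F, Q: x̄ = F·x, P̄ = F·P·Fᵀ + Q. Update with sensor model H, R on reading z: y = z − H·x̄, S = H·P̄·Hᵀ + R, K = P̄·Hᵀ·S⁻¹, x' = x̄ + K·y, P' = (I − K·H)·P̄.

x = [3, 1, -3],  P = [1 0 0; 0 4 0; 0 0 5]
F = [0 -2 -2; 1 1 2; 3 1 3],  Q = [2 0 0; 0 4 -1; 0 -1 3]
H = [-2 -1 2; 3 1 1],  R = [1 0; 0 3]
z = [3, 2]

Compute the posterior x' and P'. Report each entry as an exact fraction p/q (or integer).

x̄ = F·x = [4, -2, 1]
P̄ = F·P·Fᵀ + Q = [38 -28 -38; -28 29 36; -38 36 61]
y = z − H·x̄ = [7, -9]
S = H·P̄·Hᵀ + R = [474 -111; -111 111]
K = P̄·Hᵀ·S⁻¹ = [-76/363 2996/13431; 80/363 661/13431; 145/363 3308/13431]
x' = x̄ + K·y = [7076/13431, -12091/13431, 21214/13431]
P' = (I − K·H)·P̄ = [17882/13431 -40756/13431 -3902/13431; -40756/13431 109018/13431 15233/13431; -3902/13431 15233/13431 6397/13431]

x' = [7076/13431, -12091/13431, 21214/13431]
P' = [17882/13431 -40756/13431 -3902/13431; -40756/13431 109018/13431 15233/13431; -3902/13431 15233/13431 6397/13431]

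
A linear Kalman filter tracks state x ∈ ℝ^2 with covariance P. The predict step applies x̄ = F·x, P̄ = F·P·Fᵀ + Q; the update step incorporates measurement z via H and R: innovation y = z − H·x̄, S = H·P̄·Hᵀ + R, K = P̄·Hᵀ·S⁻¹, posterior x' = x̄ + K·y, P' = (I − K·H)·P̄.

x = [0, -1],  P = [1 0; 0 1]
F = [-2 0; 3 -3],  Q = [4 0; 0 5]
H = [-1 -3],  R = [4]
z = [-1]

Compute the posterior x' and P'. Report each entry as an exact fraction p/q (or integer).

x̄ = F·x = [0, 3]
P̄ = F·P·Fᵀ + Q = [8 -6; -6 23]
y = z − H·x̄ = [8]
S = H·P̄·Hᵀ + R = [183]
K = P̄·Hᵀ·S⁻¹ = [10/183; -21/61]
x' = x̄ + K·y = [80/183, 15/61]
P' = (I − K·H)·P̄ = [1364/183 -156/61; -156/61 80/61]

x' = [80/183, 15/61]
P' = [1364/183 -156/61; -156/61 80/61]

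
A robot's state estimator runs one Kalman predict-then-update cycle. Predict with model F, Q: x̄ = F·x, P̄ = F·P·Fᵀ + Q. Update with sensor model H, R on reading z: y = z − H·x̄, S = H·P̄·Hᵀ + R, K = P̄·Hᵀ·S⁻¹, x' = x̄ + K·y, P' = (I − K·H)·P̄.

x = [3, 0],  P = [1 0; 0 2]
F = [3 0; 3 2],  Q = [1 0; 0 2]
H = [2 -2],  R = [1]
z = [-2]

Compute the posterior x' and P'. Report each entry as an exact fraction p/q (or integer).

x' = [401/45, 89/9]
P' = [446/45 89/9; 89/9 91/9]

x̄ = F·x = [9, 9]
P̄ = F·P·Fᵀ + Q = [10 9; 9 19]
y = z − H·x̄ = [-2]
S = H·P̄·Hᵀ + R = [45]
K = P̄·Hᵀ·S⁻¹ = [2/45; -4/9]
x' = x̄ + K·y = [401/45, 89/9]
P' = (I − K·H)·P̄ = [446/45 89/9; 89/9 91/9]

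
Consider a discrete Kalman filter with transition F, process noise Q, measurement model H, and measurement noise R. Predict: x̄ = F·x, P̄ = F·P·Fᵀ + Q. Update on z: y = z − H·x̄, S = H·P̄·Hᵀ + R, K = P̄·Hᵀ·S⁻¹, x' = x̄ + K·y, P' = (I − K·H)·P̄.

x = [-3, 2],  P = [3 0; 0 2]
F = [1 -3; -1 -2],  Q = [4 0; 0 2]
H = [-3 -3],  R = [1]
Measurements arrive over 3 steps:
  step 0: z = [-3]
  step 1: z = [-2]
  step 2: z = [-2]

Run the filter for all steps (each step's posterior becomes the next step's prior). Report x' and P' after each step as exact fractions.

step 0: x̄ = F·x = [-9, -1]
step 0: P̄ = F·P·Fᵀ + Q = [25 9; 9 13]
step 0: y = z − H·x̄ = [-33]
step 0: S = H·P̄·Hᵀ + R = [505]
step 0: K = P̄·Hᵀ·S⁻¹ = [-102/505; -66/505]
step 0: x' = x̄ + K·y = [-1179/505, 1673/505]
step 0: P' = (I − K·H)·P̄ = [2221/505 -2187/505; -2187/505 2209/505]
step 1: x̄ = F·x = [-6198/505, -2167/505]
step 1: P̄ = F·P·Fᵀ + Q = [37244/505 8846/505; 8846/505 3319/505]
step 1: y = z − H·x̄ = [-5221/101]
step 1: S = H·P̄·Hᵀ + R = [104960/101]
step 1: K = P̄·Hᵀ·S⁻¹ = [-13827/52480; -7299/104960]
step 1: x' = x̄ + K·y = [70659/52480, -14617/20992]
step 1: P' = (I − K·H)·P̄ = [42283/26240 -79957/52480; -79957/52480 162347/104960]
step 2: x̄ = F·x = [360573/104960, 1213/26240]
step 2: P̄ = F·P·Fᵀ + Q = [3009579/104960 161259/26240; 161259/26240 24299/6560]
step 2: y = z − H·x̄ = [177271/20992]
step 2: S = H·P̄·Hᵀ + R = [8460175/20992]
step 2: K = P̄·Hᵀ·S⁻¹ = [-2192769/8460175; -620292/8460175]
step 2: x' = x̄ + K·y = [10546293/8460175, -4847086/8460175]
step 2: P' = (I − K·H)·P̄ = [13532637/8460175 -12801714/8460175; -12801714/8460175 13008478/8460175]

step 0: x' = [-1179/505, 1673/505], P' = [2221/505 -2187/505; -2187/505 2209/505]
step 1: x' = [70659/52480, -14617/20992], P' = [42283/26240 -79957/52480; -79957/52480 162347/104960]
step 2: x' = [10546293/8460175, -4847086/8460175], P' = [13532637/8460175 -12801714/8460175; -12801714/8460175 13008478/8460175]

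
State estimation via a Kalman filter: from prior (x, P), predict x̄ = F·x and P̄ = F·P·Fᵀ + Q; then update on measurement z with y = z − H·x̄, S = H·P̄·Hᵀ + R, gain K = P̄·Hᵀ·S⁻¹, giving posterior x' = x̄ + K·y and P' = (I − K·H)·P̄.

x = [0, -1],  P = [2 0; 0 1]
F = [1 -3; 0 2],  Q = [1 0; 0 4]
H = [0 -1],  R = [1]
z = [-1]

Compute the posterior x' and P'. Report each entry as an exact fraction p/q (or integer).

x' = [1, 2/3]
P' = [8 -2/3; -2/3 8/9]

x̄ = F·x = [3, -2]
P̄ = F·P·Fᵀ + Q = [12 -6; -6 8]
y = z − H·x̄ = [-3]
S = H·P̄·Hᵀ + R = [9]
K = P̄·Hᵀ·S⁻¹ = [2/3; -8/9]
x' = x̄ + K·y = [1, 2/3]
P' = (I − K·H)·P̄ = [8 -2/3; -2/3 8/9]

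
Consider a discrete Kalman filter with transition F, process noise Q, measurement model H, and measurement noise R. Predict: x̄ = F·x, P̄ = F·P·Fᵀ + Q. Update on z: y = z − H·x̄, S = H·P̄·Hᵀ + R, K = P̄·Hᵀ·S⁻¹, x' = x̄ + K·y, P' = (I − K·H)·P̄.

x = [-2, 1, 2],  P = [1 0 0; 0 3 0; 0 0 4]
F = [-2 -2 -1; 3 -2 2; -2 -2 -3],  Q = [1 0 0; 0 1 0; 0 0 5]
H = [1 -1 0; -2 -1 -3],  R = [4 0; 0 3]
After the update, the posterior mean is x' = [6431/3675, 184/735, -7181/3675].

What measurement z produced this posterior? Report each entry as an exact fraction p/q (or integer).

z = [1, 2]

x̄ = F·x = [0, -4, -4]
P̄ = F·P·Fᵀ + Q = [21 -2 28; -2 38 -18; 28 -18 57]
S = H·P̄·Hᵀ + R = [67 -144; -144 858]
K = P̄·Hᵀ·S⁻¹ = [313/6125 -2498/18375; -1048/1225 -442/3675; 1562/6125 -7379/36750]
x' − x̄ = [6431/3675, 3124/735, 7519/3675] = K·y
y = (KᵀK)⁻¹·Kᵀ·(x' − x̄) = [-3, -14]
z = y + H·x̄ = [-3, -14] + [4, 16] = [1, 2]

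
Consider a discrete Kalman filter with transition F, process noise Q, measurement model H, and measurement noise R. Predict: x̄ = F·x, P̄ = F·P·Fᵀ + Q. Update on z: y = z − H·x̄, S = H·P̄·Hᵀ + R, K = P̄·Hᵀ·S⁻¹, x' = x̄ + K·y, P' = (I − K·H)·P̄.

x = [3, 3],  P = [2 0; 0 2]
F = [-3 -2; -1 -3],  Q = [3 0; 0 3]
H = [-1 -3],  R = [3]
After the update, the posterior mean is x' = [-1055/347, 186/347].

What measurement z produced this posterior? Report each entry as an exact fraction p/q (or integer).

z = [1]

x̄ = F·x = [-15, -12]
P̄ = F·P·Fᵀ + Q = [29 18; 18 23]
S = H·P̄·Hᵀ + R = [347]
K = P̄·Hᵀ·S⁻¹ = [-83/347; -87/347]
x' − x̄ = [4150/347, 4350/347] = K·y
y = (KᵀK)⁻¹·Kᵀ·(x' − x̄) = [-50]
z = y + H·x̄ = [-50] + [51] = [1]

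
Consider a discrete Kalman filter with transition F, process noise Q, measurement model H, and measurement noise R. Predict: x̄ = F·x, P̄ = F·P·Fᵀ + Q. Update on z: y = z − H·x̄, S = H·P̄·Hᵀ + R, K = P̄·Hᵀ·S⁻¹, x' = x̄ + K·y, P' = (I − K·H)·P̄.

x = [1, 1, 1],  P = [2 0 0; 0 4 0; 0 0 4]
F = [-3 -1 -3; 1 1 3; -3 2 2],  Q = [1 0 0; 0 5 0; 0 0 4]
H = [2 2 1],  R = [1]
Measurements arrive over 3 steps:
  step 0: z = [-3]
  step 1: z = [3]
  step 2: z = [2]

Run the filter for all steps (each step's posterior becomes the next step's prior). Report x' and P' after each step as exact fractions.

step 0: x̄ = F·x = [-7, 5, 1]
step 0: P̄ = F·P·Fᵀ + Q = [59 -46 -14; -46 47 26; -14 26 54]
step 0: y = z − H·x̄ = [0]
step 0: S = H·P̄·Hᵀ + R = [159]
step 0: K = P̄·Hᵀ·S⁻¹ = [4/53; 28/159; 26/53]
step 0: x' = x̄ + K·y = [-7, 5, 1]
step 0: P' = (I − K·H)·P̄ = [3079/53 -2550/53 -1054/53; -2550/53 6689/159 650/53; -1054/53 650/53 834/53]
step 1: x̄ = F·x = [13, 1, 33]
step 1: P̄ = F·P·Fᵀ + Q = [21383/159 -74/159 52607/159; -74/159 16667/159 46063/159; 52607/159 46063/159 265877/159]
step 1: y = z − H·x̄ = [-58]
step 1: S = H·P̄·Hᵀ + R = [812324/159]
step 1: K = P̄·Hᵀ·S⁻¹ = [95225/812324; 79249/812324; 463217/812324]
step 1: x' = x̄ + K·y = [2518581/406162, -1892059/406162, -29947/406162]
step 1: P' = (I − K·H)·P̄ = [52214613/812324 -47840239/812324 -8653523/812324; -47840239/812324 45651573/812324 4456581/812324; -8653523/812324 4456581/812324 8857101/812324]
step 2: x̄ = F·x = [-5573843/406162, 536681/406162, -11399755/406162]
step 2: P̄ = F·P·Fᵀ + Q = [180043961/812324 -13545575/812324 407393265/812324; -13545575/812324 60779585/812324 131869461/812324; 407393265/812324 131869461/812324 1404793301/812324]
step 2: y = z − H·x̄ = [22286403/406162]
step 2: S = H·P̄·Hᵀ + R = [4417586113/812324]
step 2: K = P̄·Hᵀ·S⁻¹ = [740390037/4417586113; 226337481/4417586113; 2483318753/4417586113]
step 2: x' = x̄ + K·y = [-19997687354/4417586113, 18256466258/4417586113, 12273041612/4417586113]
step 2: P' = (I − K·H)·P̄ = [304290276976/4417586113 -279958193953/4417586113 -47923776009/4417586113; -279958193953/4417586113 267467654956/4417586113 25207415475/4417586113; -47923776009/4417586113 25207415475/4417586113 47916039821/4417586113]

step 0: x' = [-7, 5, 1], P' = [3079/53 -2550/53 -1054/53; -2550/53 6689/159 650/53; -1054/53 650/53 834/53]
step 1: x' = [2518581/406162, -1892059/406162, -29947/406162], P' = [52214613/812324 -47840239/812324 -8653523/812324; -47840239/812324 45651573/812324 4456581/812324; -8653523/812324 4456581/812324 8857101/812324]
step 2: x' = [-19997687354/4417586113, 18256466258/4417586113, 12273041612/4417586113], P' = [304290276976/4417586113 -279958193953/4417586113 -47923776009/4417586113; -279958193953/4417586113 267467654956/4417586113 25207415475/4417586113; -47923776009/4417586113 25207415475/4417586113 47916039821/4417586113]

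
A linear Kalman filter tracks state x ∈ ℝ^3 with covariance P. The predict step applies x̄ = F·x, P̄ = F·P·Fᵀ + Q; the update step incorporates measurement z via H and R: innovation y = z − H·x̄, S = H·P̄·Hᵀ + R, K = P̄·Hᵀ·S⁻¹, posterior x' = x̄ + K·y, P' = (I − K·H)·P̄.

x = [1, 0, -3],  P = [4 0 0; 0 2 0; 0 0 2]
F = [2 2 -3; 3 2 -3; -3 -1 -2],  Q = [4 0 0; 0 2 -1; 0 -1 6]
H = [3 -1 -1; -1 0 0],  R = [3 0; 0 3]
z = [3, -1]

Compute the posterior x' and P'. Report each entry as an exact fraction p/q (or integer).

x̄ = F·x = [11, 12, 3]
P̄ = F·P·Fᵀ + Q = [46 50 -16; 50 64 -29; -16 -29 52]
y = z − H·x̄ = [-15, 10]
S = H·P̄·Hᵀ + R = [271 -104; -104 49]
K = P̄·Hᵀ·S⁻¹ = [104/821 -550/821; 145/821 -530/821; -605/821 -1016/821]
x' = x̄ + K·y = [1971/821, 2377/821, 1378/821]
P' = (I − K·H)·P̄ = [1650/821 1590/821 3048/821; 1590/821 9369/821 -5034/821; 3048/821 -5034/821 15993/821]

x' = [1971/821, 2377/821, 1378/821]
P' = [1650/821 1590/821 3048/821; 1590/821 9369/821 -5034/821; 3048/821 -5034/821 15993/821]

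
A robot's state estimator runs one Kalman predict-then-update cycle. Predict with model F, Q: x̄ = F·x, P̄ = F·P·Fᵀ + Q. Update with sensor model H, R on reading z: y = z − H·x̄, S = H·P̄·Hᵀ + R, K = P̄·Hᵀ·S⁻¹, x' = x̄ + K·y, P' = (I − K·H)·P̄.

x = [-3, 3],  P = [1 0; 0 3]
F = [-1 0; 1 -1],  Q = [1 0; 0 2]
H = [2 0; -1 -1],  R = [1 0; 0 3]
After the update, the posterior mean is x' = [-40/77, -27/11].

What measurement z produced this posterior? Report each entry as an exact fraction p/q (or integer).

z = [-2, 2]

x̄ = F·x = [3, -6]
P̄ = F·P·Fᵀ + Q = [2 -1; -1 6]
S = H·P̄·Hᵀ + R = [9 -2; -2 9]
K = P̄·Hᵀ·S⁻¹ = [34/77 -1/77; -4/11 -7/11]
x' − x̄ = [-271/77, 39/11] = K·y
y = (KᵀK)⁻¹·Kᵀ·(x' − x̄) = [-8, -1]
z = y + H·x̄ = [-8, -1] + [6, 3] = [-2, 2]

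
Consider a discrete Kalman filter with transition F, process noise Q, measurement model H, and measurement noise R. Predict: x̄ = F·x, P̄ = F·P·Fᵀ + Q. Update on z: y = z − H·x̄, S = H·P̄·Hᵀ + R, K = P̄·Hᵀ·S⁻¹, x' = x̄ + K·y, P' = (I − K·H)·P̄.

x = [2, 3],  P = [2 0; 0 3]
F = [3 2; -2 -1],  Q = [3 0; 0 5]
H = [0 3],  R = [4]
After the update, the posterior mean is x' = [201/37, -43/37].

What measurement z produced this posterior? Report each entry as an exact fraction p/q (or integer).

z = [-3]

x̄ = F·x = [12, -7]
P̄ = F·P·Fᵀ + Q = [33 -18; -18 16]
S = H·P̄·Hᵀ + R = [148]
K = P̄·Hᵀ·S⁻¹ = [-27/74; 12/37]
x' − x̄ = [-243/37, 216/37] = K·y
y = (KᵀK)⁻¹·Kᵀ·(x' − x̄) = [18]
z = y + H·x̄ = [18] + [-21] = [-3]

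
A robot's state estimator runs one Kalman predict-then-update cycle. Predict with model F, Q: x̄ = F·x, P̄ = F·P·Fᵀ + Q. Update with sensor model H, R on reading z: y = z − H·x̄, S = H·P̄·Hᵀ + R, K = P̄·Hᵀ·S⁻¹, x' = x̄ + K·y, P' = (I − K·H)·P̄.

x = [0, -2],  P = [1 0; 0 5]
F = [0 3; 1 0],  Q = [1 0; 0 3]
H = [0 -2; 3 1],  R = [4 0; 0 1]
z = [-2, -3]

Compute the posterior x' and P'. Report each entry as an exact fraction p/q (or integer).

x̄ = F·x = [-6, 0]
P̄ = F·P·Fᵀ + Q = [46 0; 0 4]
y = z − H·x̄ = [-2, 15]
S = H·P̄·Hᵀ + R = [20 -8; -8 419]
K = P̄·Hᵀ·S⁻¹ = [92/693 230/693; -830/2079 4/2079]
x' = x̄ + K·y = [-892/693, 1720/2079]
P' = (I − K·H)·P̄ = [46/231 -184/693; -184/693 1660/2079]

x' = [-892/693, 1720/2079]
P' = [46/231 -184/693; -184/693 1660/2079]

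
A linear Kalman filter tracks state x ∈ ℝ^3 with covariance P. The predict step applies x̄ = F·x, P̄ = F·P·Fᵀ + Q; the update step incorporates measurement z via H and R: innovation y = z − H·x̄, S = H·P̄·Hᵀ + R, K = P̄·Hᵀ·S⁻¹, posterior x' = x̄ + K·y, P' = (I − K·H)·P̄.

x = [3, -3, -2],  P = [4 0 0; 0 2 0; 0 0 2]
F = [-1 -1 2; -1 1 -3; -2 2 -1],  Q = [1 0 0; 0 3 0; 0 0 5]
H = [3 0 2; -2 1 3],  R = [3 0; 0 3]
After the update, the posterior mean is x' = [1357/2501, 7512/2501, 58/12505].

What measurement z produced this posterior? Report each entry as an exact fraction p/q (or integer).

x̄ = F·x = [-4, 0, -10]
P̄ = F·P·Fᵀ + Q = [15 -10 0; -10 27 18; 0 18 31]
S = H·P̄·Hᵀ + R = [262 102; 102 517]
K = P̄·Hᵀ·S⁻¹ = [5469/25010 -1507/12505; -144/2501 517/2501; 10366/62525 11379/62525]
x' − x̄ = [11361/2501, 7512/2501, 125108/12505] = K·y
y = (KᵀK)⁻¹·Kᵀ·(x' − x̄) = [34, 24]
z = y + H·x̄ = [34, 24] + [-32, -22] = [2, 2]

z = [2, 2]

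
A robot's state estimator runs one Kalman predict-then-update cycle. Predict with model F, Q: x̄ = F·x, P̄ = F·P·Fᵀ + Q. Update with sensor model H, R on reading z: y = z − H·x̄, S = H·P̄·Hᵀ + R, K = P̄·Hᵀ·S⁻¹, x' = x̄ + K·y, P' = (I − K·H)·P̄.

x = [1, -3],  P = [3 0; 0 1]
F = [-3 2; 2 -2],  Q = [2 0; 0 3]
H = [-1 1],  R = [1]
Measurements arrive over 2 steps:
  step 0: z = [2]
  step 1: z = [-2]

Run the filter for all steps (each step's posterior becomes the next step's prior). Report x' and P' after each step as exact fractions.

step 0: x' = [-48/97, 161/97], P' = [176/97 121/97; 121/97 162/97]
step 1: x' = [1346/1367, -1733/1367], P' = [2618/1367 1884/1367; 1884/1367 4937/2734]

step 0: x̄ = F·x = [-9, 8]
step 0: P̄ = F·P·Fᵀ + Q = [33 -22; -22 19]
step 0: y = z − H·x̄ = [-15]
step 0: S = H·P̄·Hᵀ + R = [97]
step 0: K = P̄·Hᵀ·S⁻¹ = [-55/97; 41/97]
step 0: x' = x̄ + K·y = [-48/97, 161/97]
step 0: P' = (I − K·H)·P̄ = [176/97 121/97; 121/97 162/97]
step 1: x̄ = F·x = [466/97, -418/97]
step 1: P̄ = F·P·Fᵀ + Q = [974/97 -494/97; -494/97 675/97]
step 1: y = z − H·x̄ = [690/97]
step 1: S = H·P̄·Hᵀ + R = [2734/97]
step 1: K = P̄·Hᵀ·S⁻¹ = [-734/1367; 1169/2734]
step 1: x' = x̄ + K·y = [1346/1367, -1733/1367]
step 1: P' = (I − K·H)·P̄ = [2618/1367 1884/1367; 1884/1367 4937/2734]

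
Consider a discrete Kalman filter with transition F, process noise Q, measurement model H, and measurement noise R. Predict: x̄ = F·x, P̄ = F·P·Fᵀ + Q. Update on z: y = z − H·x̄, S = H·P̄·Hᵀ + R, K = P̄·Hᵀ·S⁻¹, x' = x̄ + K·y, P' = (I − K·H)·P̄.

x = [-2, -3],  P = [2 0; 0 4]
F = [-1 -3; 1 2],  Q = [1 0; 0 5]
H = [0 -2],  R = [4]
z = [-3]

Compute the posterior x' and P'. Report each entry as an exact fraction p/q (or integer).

x' = [17/24, 53/48]
P' = [65/6 -13/12; -13/12 23/24]

x̄ = F·x = [11, -8]
P̄ = F·P·Fᵀ + Q = [39 -26; -26 23]
y = z − H·x̄ = [-19]
S = H·P̄·Hᵀ + R = [96]
K = P̄·Hᵀ·S⁻¹ = [13/24; -23/48]
x' = x̄ + K·y = [17/24, 53/48]
P' = (I − K·H)·P̄ = [65/6 -13/12; -13/12 23/24]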